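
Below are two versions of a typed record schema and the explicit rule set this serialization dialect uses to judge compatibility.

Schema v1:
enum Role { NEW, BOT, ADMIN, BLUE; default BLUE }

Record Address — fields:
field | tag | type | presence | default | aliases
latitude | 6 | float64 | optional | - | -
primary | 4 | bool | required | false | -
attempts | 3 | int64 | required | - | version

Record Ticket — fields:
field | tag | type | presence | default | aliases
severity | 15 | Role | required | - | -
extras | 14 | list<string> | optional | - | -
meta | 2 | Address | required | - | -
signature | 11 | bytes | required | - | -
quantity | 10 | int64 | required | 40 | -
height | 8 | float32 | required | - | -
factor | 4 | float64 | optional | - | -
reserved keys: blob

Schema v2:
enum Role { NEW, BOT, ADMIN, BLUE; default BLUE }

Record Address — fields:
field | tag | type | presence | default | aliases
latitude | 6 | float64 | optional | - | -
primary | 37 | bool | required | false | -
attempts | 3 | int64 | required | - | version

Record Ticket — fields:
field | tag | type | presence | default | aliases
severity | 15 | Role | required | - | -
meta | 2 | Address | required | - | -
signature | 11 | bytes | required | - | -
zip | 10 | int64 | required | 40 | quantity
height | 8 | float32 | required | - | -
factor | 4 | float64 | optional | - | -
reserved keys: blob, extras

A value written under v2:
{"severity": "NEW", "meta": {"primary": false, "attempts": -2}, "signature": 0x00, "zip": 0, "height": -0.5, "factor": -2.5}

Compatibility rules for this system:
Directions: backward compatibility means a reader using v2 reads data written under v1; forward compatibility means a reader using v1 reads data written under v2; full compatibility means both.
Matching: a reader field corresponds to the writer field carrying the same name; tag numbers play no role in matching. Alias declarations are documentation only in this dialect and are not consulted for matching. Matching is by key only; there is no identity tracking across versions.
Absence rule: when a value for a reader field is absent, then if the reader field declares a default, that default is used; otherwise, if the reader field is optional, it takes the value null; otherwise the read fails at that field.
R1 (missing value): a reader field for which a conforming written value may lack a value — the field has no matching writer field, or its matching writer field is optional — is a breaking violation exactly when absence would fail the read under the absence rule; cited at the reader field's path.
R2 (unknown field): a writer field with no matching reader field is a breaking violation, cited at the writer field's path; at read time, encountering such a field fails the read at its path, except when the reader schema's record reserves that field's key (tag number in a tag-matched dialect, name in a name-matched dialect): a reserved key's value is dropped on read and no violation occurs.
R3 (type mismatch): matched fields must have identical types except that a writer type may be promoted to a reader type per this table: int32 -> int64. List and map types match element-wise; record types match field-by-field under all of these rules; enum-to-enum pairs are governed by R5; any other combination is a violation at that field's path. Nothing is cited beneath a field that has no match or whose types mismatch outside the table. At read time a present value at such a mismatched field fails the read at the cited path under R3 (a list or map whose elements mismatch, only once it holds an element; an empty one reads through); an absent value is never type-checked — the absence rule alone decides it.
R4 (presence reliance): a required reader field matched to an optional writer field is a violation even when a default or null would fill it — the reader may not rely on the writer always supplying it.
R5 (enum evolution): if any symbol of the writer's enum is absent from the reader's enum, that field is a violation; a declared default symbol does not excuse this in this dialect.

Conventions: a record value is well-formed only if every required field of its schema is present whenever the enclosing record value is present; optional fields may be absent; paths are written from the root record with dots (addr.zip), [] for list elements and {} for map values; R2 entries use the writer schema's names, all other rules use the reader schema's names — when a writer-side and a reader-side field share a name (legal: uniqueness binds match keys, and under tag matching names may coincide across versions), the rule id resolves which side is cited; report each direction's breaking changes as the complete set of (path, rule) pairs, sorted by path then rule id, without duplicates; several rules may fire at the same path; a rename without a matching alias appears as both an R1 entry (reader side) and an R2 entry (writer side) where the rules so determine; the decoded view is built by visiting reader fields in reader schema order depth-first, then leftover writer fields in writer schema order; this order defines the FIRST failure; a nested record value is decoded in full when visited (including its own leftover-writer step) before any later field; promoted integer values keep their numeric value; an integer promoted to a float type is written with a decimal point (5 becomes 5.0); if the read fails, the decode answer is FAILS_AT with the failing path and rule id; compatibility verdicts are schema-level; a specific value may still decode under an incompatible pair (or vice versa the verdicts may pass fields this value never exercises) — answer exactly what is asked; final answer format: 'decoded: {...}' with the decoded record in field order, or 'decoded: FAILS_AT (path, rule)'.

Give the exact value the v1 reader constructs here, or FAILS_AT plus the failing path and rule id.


decoded: FAILS_AT (zip, R2)

each type pair in Ticket: writer, then reader
decode walk for Ticket under reader schema v1:
  severity := "NEW"
  extras := null (not supplied -> null)
  meta.latitude := null (not supplied -> null)
  meta.primary := false
  meta.attempts := -2
  signature := 0x00
  quantity := 40 (no value, default fills)
  height := -0.5
  factor := -2.5
  read fails at zip under R2 (unknown field)
  => FAILS_AT (zip, R2)
checking off the Ticket differences that do not matter here:
  field primary in record Address: tag 4 changed to 37 -> fires no rule on Ticket under this dialect and leaves the result unchanged
  removed field extras from record Ticket (its key "extras" joins the reserved list) -> fires no rule on Ticket under this dialect and leaves the result unchanged


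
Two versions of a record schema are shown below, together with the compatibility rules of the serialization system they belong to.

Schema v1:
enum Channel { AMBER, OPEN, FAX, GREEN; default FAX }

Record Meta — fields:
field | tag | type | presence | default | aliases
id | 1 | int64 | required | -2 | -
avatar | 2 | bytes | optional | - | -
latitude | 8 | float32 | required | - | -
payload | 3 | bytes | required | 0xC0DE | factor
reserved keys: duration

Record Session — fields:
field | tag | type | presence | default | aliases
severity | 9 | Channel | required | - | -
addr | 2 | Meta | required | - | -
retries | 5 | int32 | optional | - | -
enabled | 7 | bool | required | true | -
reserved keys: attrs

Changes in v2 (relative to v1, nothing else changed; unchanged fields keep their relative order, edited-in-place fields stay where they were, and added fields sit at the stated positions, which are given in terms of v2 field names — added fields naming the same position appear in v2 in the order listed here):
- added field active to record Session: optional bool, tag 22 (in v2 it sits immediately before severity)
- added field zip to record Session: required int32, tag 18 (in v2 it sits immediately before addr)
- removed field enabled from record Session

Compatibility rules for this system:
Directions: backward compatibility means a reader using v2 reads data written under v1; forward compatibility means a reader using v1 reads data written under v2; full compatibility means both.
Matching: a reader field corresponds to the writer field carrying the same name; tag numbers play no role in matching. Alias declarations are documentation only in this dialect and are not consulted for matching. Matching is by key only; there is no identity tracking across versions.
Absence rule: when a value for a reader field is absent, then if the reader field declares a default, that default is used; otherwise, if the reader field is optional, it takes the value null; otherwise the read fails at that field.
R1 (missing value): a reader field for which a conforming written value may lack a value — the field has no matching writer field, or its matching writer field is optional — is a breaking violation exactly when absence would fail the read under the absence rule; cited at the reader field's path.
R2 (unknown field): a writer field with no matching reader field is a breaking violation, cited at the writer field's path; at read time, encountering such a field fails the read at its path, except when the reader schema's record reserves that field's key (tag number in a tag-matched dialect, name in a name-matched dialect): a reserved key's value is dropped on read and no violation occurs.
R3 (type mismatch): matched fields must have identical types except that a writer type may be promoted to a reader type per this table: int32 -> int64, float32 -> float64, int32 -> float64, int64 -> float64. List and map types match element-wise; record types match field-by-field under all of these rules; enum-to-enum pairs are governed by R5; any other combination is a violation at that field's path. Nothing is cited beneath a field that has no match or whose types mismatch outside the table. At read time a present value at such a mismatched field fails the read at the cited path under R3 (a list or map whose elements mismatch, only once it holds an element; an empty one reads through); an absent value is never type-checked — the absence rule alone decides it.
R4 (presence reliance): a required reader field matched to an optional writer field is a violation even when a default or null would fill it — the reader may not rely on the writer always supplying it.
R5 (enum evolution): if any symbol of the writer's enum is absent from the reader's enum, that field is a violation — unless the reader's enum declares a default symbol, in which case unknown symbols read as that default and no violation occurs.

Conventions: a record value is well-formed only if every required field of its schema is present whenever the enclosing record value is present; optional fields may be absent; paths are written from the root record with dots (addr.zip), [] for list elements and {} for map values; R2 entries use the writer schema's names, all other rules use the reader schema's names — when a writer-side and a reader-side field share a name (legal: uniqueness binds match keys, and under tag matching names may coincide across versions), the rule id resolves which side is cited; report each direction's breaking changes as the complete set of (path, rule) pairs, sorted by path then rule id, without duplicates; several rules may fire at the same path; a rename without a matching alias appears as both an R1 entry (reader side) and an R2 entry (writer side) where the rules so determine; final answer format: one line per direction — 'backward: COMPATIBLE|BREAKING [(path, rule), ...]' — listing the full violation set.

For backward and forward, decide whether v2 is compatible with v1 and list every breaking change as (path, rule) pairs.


each type pair in Session: writer, then reader
backward on Session — v2 reading data written by v1:
  active: no writer-side match
  severity: paired with writer severity (Channel -> Channel; writer required)
  zip: no writer-side match
  addr: paired with writer addr (Meta -> Meta; writer required)
  retries: paired with writer retries (int32 -> int32; writer optional)
  leftover writer field: enabled
  addr.id: paired with writer addr.id (int64 -> int64; writer required)
  addr.avatar: paired with writer addr.avatar (bytes -> bytes; writer optional)
  addr.latitude: paired with writer addr.latitude (float32 -> float32; writer required)
  addr.payload: paired with writer addr.payload (bytes -> bytes; writer required)
  violation R2 at enabled
  violation R1 at zip
  => backward verdict for Session: BREAKING, 2 violation(s)
forward on Session — v1 reading data written by v2:
  severity: paired with writer severity (Channel -> Channel; writer required)
  addr: paired with writer addr (Meta -> Meta; writer required)
  retries: paired with writer retries (int32 -> int32; writer optional)
  enabled: no writer-side match
  leftover writer field: active
  leftover writer field: zip
  addr.id: paired with writer addr.id (int64 -> int64; writer required)
  addr.avatar: paired with writer addr.avatar (bytes -> bytes; writer optional)
  addr.latitude: paired with writer addr.latitude (float32 -> float32; writer required)
  addr.payload: paired with writer addr.payload (bytes -> bytes; writer required)
  violation R2 at active
  violation R2 at zip
  => forward verdict for Session: BREAKING, 2 violation(s)

backward: BREAKING [(enabled, R2), (zip, R1)]; forward: BREAKING [(active, R2), (zip, R2)]


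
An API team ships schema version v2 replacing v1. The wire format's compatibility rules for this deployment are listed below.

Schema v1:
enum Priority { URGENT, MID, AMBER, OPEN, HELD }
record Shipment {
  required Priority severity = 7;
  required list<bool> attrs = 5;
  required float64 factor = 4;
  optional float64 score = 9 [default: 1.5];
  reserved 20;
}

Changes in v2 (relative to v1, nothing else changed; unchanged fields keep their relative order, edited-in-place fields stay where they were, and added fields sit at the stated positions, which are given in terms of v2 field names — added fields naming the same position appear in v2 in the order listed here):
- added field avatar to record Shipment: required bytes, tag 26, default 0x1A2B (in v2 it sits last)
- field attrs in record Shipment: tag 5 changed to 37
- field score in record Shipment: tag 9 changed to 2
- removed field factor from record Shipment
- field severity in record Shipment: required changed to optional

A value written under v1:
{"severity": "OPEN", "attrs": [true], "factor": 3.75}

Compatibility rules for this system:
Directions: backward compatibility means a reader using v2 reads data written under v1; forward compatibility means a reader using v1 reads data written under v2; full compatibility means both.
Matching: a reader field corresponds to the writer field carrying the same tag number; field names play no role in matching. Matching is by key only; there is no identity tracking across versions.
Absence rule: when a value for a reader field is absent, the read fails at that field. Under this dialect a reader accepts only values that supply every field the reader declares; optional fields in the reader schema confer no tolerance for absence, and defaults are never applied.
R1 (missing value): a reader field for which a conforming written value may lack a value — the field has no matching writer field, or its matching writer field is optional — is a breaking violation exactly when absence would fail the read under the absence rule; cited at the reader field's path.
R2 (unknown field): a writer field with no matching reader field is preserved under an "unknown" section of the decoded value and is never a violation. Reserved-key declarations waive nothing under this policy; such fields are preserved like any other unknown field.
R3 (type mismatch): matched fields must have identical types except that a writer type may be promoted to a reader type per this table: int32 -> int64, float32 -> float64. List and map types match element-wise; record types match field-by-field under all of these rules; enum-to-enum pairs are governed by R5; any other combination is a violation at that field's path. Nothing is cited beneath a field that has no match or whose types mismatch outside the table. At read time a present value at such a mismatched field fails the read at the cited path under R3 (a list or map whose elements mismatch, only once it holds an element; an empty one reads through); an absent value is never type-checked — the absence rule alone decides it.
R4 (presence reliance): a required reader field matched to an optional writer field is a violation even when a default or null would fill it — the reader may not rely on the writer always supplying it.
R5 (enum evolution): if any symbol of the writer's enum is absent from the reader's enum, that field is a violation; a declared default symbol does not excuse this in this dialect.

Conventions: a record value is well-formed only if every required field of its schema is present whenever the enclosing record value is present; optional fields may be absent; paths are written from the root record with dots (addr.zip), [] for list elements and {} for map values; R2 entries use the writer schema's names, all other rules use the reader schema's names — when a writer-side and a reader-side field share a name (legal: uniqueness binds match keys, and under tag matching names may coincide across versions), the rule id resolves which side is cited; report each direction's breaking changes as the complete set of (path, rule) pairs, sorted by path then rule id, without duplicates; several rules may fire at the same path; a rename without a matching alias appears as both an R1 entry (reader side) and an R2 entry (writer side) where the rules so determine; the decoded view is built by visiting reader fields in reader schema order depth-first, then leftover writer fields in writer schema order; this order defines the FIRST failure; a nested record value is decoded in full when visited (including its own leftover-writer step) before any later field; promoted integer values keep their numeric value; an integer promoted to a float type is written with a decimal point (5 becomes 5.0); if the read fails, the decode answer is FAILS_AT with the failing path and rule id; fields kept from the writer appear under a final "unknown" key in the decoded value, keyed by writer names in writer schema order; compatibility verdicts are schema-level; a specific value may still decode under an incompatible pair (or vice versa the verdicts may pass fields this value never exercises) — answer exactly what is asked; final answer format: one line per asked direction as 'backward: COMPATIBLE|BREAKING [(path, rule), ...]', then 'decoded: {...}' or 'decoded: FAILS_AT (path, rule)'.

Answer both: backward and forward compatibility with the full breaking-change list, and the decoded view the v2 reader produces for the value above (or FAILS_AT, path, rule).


backward: BREAKING [(attrs, R1), (avatar, R1), (score, R1)]; forward: BREAKING [(attrs, R1), (factor, R1), (score, R1), (severity, R1), (severity, R4)]; decoded: FAILS_AT (attrs, R1)

the writer's type comes first in each Shipment pair
backward for Shipment (reader v2, writer v1):
  writer required, Priority -> Priority: reader severity maps from writer severity
  attrs: no writer match
  score: no writer match
  avatar: no writer match
  writer attrs: unknown to reader
  writer factor: unknown to reader
  writer score: unknown to reader
  R1 fires at attrs
  R1 fires at avatar
  R1 fires at score
  => backward: BREAKING (3)
forward for Shipment (reader v1, writer v2):
  writer optional, Priority -> Priority: reader severity maps from writer severity
  attrs: no writer match
  factor: no writer match
  score: no writer match
  writer attrs: unknown to reader
  writer score: unknown to reader
  writer avatar: unknown to reader
  R1 fires at attrs
  R1 fires at factor
  R1 fires at score
  R1 fires at severity
  R4 fires at severity
  => forward: BREAKING (5)
decode walk for Shipment under reader schema v2:
  severity := "OPEN"
  read fails at attrs under R1 (no fill)
  => FAILS_AT (attrs, R1)


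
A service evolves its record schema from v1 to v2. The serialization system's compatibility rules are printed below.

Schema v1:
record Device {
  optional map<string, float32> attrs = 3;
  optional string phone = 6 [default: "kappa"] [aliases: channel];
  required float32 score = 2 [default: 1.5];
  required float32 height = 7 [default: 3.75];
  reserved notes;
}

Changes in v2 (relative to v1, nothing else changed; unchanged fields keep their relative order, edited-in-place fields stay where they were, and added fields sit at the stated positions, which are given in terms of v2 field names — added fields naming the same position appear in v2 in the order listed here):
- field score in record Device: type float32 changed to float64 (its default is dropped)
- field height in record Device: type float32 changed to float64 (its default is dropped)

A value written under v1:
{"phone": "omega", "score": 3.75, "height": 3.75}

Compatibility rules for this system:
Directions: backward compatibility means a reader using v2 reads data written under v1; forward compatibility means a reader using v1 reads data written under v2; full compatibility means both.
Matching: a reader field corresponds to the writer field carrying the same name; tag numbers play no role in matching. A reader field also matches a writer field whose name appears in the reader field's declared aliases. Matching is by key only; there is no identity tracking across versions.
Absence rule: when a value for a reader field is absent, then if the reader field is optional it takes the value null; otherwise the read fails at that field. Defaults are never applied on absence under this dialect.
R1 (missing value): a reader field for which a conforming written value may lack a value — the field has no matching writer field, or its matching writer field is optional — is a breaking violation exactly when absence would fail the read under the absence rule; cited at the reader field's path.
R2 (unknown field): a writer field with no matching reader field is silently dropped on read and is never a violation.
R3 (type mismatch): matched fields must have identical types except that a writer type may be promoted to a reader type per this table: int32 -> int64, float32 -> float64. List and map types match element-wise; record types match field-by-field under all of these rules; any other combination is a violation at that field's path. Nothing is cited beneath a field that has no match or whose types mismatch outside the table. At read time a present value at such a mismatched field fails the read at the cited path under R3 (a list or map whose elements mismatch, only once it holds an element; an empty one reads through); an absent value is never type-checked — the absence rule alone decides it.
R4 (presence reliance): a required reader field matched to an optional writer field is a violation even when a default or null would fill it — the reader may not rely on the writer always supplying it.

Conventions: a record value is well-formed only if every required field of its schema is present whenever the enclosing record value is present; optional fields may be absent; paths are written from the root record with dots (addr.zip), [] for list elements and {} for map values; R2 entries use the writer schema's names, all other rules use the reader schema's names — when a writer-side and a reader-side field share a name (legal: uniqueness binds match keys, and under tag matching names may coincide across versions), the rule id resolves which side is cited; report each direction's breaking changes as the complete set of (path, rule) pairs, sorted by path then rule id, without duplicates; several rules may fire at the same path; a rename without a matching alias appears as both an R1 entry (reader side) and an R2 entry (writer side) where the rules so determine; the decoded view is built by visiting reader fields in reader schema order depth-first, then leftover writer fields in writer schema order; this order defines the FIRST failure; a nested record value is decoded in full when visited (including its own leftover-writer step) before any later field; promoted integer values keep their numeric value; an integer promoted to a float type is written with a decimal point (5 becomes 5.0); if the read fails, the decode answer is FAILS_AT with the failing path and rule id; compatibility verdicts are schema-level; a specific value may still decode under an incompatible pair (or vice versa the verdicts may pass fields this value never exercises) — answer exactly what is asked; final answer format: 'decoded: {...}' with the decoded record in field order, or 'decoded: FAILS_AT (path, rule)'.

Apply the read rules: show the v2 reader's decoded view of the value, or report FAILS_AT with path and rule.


each type pair in Device: writer, then reader
decode (reader v2):
  attrs := null (not supplied -> null)
  phone := "omega"
  score := 3.75 (float32 -> float64)
  height := 3.75 (float32 -> float64)
  => decoded: {"attrs": null, "phone": "omega", "score": 3.75, "height": 3.75}
diffs on Device not affecting the asked answer:
  field score in record Device: type float32 changed to float64 (its default is dropped) -> changes Device's schema-level verdicts only — the decode of this value is the same
  field height in record Device: type float32 changed to float64 (its default is dropped) -> changes Device's schema-level verdicts only — the decode of this value is the same

decoded: {"attrs": null, "phone": "omega", "score": 3.75, "height": 3.75}


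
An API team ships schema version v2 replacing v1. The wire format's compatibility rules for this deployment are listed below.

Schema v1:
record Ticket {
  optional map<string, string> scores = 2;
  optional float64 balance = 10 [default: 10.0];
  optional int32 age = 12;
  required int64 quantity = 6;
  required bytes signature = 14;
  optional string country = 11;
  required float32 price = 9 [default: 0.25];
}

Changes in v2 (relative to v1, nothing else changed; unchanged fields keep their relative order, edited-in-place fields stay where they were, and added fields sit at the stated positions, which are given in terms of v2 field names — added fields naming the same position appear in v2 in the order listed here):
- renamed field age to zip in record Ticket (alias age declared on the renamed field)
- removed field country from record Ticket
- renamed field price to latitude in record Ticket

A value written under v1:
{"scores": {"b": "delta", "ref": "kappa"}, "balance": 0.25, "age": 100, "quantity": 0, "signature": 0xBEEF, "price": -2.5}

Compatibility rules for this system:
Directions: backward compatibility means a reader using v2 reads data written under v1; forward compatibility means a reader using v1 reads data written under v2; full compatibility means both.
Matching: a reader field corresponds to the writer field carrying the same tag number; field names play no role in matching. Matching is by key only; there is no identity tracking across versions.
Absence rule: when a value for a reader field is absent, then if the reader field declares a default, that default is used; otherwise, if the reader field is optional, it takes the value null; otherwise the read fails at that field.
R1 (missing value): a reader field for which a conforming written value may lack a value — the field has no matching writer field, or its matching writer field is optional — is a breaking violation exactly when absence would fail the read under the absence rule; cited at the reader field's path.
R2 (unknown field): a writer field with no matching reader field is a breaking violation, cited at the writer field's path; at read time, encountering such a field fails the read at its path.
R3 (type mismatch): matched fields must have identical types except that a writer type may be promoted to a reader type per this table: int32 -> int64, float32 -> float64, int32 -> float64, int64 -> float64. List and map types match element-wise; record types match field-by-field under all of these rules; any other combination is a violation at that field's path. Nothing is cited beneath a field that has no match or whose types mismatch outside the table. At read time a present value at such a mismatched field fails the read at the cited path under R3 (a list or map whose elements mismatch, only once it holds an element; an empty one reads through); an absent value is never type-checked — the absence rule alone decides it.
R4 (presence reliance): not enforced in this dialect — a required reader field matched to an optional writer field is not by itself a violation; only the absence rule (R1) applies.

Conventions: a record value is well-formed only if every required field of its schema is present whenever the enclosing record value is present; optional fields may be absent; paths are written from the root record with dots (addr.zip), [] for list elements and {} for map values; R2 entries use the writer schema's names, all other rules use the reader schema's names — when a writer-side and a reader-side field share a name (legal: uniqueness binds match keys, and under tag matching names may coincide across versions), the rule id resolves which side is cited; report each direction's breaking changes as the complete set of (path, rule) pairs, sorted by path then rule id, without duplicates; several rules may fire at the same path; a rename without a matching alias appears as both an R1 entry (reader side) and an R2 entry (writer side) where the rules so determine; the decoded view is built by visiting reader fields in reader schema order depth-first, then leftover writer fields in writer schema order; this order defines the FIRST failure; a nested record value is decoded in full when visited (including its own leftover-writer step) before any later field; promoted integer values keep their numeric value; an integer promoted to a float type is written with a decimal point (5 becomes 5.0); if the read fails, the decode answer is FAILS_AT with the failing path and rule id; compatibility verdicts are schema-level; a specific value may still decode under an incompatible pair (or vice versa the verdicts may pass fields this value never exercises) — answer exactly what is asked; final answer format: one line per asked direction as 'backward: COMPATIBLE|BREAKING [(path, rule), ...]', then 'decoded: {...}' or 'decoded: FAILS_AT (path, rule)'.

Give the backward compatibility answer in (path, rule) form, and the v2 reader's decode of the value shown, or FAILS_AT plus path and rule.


each type pair in Ticket: writer, then reader
backward pass over Ticket, reader schema v2, writer schema v1:
  scores <- scores (map<string, string> -> map<string, string>, writer optional)
  balance <- balance (float64 -> float64, writer optional)
  zip <- age (int32 -> int32, writer optional)
  quantity <- quantity (int64 -> int64, writer required)
  signature <- signature (bytes -> bytes, writer required)
  latitude <- price (float32 -> float32, writer required)
  country (writer side), unknown to reader
  R2 fires at country
  => 1 violation(s): backward is BREAKING for Ticket
decode (reader v2):
  scores := {"b": "delta", "ref": "kappa"}
  balance := 0.25
  zip := 100 (from writer age)
  quantity := 0
  signature := 0xBEEF
  latitude := -2.5 (from writer price)
  => decoded: {"scores": {"b": "delta", "ref": "kappa"}, "balance": 0.25, "zip": 100, "quantity": 0, "signature": 0xBEEF, "latitude": -2.5}

backward: BREAKING [(country, R2)]; decoded: {"scores": {"b": "delta", "ref": "kappa"}, "balance": 0.25, "zip": 100, "quantity": 0, "signature": 0xBEEF, "latitude": -2.5}


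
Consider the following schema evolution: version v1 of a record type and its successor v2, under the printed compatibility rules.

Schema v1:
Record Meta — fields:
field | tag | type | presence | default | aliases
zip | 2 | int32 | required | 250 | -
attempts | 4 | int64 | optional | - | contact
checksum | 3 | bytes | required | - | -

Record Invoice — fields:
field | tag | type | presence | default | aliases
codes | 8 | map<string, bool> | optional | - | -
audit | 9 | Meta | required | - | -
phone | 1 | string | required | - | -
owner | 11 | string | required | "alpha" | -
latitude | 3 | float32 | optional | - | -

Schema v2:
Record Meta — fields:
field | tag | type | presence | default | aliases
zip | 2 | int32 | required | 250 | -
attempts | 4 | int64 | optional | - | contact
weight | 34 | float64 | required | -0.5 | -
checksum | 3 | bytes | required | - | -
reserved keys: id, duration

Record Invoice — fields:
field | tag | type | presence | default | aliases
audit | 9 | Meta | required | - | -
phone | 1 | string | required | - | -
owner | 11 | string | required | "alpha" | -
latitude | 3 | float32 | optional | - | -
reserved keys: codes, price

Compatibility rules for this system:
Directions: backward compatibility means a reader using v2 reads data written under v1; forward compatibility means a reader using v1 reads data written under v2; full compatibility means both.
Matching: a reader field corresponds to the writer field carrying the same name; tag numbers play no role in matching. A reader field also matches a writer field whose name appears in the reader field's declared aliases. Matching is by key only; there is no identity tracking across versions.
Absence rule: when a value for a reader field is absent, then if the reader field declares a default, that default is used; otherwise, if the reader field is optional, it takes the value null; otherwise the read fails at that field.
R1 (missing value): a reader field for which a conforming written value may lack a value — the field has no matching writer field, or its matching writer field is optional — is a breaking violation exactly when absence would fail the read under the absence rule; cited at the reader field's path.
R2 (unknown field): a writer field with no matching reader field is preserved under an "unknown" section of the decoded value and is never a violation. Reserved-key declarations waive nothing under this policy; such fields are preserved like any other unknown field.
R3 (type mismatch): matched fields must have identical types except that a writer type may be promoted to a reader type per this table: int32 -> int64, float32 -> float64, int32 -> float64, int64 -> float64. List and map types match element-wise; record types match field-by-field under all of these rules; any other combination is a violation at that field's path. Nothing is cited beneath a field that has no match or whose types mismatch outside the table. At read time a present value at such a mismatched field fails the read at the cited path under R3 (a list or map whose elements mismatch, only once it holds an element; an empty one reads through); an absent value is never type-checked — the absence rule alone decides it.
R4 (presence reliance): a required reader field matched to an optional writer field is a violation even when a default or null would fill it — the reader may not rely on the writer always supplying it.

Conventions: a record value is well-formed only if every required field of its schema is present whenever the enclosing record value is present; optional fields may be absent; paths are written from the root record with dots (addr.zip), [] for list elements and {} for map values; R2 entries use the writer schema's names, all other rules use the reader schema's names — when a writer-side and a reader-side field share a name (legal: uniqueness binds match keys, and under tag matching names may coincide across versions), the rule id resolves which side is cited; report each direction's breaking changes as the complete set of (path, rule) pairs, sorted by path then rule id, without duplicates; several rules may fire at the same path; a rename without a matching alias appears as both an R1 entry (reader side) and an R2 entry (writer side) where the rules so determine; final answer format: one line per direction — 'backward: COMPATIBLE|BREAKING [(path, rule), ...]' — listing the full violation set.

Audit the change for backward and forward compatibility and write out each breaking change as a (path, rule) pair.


each type pair in Invoice: writer, then reader
checking backward for Invoice: reader v2 against writer v1:
  audit: paired with writer audit (Meta -> Meta; writer required)
  phone: paired with writer phone (string -> string; writer required)
  owner: paired with writer owner (string -> string; writer required)
  latitude: paired with writer latitude (float32 -> float32; writer optional)
  writer field codes has no reader counterpart
  audit.zip: paired with writer audit.zip (int32 -> int32; writer required)
  audit.attempts: paired with writer audit.attempts (int64 -> int64; writer optional)
  audit.weight: no writer match
  audit.checksum: paired with writer audit.checksum (bytes -> bytes; writer required)
  => backward verdict for Invoice: COMPATIBLE, no violations
checking forward for Invoice: reader v1 against writer v2:
  codes: no writer match
  audit: paired with writer audit (Meta -> Meta; writer required)
  phone: paired with writer phone (string -> string; writer required)
  owner: paired with writer owner (string -> string; writer required)
  latitude: paired with writer latitude (float32 -> float32; writer optional)
  audit.zip: paired with writer audit.zip (int32 -> int32; writer required)
  audit.attempts: paired with writer audit.attempts (int64 -> int64; writer optional)
  audit.checksum: paired with writer audit.checksum (bytes -> bytes; writer required)
  writer field audit.weight has no reader counterpart
  => forward verdict for Invoice: COMPATIBLE, no violations

backward: COMPATIBLE []; forward: COMPATIBLE []


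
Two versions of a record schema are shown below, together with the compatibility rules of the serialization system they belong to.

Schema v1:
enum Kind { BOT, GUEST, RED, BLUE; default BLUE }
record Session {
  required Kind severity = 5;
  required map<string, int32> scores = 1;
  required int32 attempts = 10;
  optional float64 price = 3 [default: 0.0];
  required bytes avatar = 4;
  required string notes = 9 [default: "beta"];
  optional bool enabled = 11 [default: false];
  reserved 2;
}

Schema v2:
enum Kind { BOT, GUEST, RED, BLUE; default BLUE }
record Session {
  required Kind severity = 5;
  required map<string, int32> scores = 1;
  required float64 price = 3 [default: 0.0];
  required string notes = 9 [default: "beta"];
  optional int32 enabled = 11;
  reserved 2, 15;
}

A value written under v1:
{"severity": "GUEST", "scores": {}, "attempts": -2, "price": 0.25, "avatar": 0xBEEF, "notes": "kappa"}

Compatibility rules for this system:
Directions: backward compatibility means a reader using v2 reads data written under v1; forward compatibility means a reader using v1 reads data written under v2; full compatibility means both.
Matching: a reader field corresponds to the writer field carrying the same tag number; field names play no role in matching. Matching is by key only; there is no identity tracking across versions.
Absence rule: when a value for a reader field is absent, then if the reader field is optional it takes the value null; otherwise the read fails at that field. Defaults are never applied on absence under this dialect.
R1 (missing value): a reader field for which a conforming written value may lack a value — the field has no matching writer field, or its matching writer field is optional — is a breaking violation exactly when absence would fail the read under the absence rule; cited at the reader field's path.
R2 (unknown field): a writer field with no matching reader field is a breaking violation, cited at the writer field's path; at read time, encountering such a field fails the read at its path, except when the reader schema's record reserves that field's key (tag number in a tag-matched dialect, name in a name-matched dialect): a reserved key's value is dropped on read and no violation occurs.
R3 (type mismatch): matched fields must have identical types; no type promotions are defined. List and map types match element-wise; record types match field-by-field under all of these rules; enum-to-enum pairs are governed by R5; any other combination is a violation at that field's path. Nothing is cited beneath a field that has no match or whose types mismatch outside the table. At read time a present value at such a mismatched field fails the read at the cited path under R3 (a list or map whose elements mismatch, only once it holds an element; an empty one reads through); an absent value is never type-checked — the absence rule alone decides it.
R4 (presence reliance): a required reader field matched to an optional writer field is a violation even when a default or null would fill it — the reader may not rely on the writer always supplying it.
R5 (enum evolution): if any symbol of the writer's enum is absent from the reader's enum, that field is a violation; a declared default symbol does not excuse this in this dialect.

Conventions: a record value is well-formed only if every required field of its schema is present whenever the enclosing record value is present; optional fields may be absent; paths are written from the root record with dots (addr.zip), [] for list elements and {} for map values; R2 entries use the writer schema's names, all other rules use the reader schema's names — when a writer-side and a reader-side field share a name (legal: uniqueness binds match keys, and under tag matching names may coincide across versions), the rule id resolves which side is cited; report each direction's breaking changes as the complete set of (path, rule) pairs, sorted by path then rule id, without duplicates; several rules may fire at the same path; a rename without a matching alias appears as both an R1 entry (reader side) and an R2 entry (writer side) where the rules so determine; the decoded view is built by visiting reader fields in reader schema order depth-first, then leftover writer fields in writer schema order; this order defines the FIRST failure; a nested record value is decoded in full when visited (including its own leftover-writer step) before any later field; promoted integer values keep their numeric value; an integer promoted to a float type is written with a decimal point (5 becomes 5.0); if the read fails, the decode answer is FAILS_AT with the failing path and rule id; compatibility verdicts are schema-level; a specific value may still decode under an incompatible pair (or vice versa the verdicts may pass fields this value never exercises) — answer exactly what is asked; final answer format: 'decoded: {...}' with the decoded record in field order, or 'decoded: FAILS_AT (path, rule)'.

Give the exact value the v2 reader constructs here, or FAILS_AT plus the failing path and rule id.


each type pair in Session: writer, then reader
decoding the Session value with the v2 reader:
  severity := "GUEST"
  scores := {}
  price := 0.25
  notes := "kappa"
  enabled := null (missing; optional => null)
  read fails at attempts under R2 (unknown field)
  => FAILS_AT (attempts, R2)
the rest of the Session diff is inert for this question:
  field price in record Session: optional changed to required -> changes Session's schema-level verdicts only — the decode of this value is the same
  field enabled in record Session: type bool changed to int32 (its default is dropped) -> changes Session's schema-level verdicts only — the decode of this value is the same
  removed field avatar from record Session -> changes Session's schema-level verdicts only — the decode of this value is the same

decoded: FAILS_AT (attempts, R2)
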